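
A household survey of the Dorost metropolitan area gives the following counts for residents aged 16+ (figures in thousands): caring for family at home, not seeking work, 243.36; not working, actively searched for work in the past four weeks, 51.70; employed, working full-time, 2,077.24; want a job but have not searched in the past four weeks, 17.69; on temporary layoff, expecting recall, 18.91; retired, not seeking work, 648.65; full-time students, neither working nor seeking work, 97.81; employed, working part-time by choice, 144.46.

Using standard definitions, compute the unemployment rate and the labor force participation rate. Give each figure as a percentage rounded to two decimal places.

Unemployment rate ≈ 3.08%; labor force participation rate ≈ 69.47%.

Employed = 2,077.24 + 144.46 = 2,221.70 thousand.
Unemployed = 51.70 + 18.91 = 70.61 thousand (jobless and actively searching, or on temporary layoff).
Labor force = 2,221.70 + 70.61 = 2,292.31 thousand.
Not in labor force = 243.36 + 17.69 + 648.65 + 97.81 = 1,007.51 thousand (those not working and not actively searching are outside the labor force — including those who want a job but have given up searching).
Civilian working-age population = 2,292.31 + 1,007.51 = 3,299.82 thousand.
Unemployment rate = 70.61 / 2,292.31 = 3.08%.
Labor force participation rate = 2,292.31 / 3,299.82 = 69.47%.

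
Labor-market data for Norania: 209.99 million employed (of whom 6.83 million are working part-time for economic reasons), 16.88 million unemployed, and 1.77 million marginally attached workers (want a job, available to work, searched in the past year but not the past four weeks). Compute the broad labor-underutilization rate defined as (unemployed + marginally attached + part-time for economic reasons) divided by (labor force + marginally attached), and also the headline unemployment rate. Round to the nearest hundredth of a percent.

Labor force = 209.99 + 16.88 = 226.87 million.
Numerator = 16.88 + 1.77 + 6.83 = 25.48 million.
Denominator = 226.87 + 1.77 = 228.64 million.
Broad rate = 25.48 / 228.64 = 11.14%.
Headline unemployment rate = 16.88 / 226.87 = 7.44%.

Broad underutilization rate ≈ 11.14%; headline unemployment rate ≈ 7.44%.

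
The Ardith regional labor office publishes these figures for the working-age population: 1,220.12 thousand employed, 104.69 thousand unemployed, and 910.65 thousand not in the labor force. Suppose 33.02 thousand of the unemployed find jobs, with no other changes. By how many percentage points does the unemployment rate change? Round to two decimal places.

The unemployment rate changes by −2.49 percentage points.

Initially, labor force = 1,220.12 + 104.69 = 1,324.81 thousand, so u = 104.69/1,324.81 = 7.90%.
After the change, unemployed falls and employed rises by 33.02; labor force unchanged → E = 1,253.14, U = 71.67, labor force = 1,324.81 thousand.
New unemployment rate = 71.67 / 1,324.81 = 5.41%.
Change = 5.41% − 7.90% = −2.49 percentage points.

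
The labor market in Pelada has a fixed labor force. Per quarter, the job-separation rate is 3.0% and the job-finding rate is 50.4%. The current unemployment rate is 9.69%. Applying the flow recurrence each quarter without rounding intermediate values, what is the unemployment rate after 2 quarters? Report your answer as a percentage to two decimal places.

With a fixed labor force, u_{t+1} = u_t + s·(1−u_t) − f·u_t = u_t·(1−s−f) + s.
Here 1−s−f = 0.466 and s = 0.030.
u_1 = 0.096900 × 0.466 + 0.030 = 0.075155.
u_2 = 0.075155 × 0.466 + 0.030 = 0.065022.

Unemployment rate after two quarters ≈ 6.50%.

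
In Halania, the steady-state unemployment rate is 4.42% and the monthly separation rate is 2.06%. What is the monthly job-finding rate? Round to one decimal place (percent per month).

From u* = s/(s+f): f = s·(1−u)/u.
f = 2.06 × (1 − 0.0442) / 0.0442 = 1.9689 / 0.0442 ≈ 44.5% per month.

Job-finding rate ≈ 44.5% per month.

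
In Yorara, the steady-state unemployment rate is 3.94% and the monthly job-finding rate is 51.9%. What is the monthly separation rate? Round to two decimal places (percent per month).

Separation rate ≈ 2.13% per month.

From u* = s/(s+f): s = u·f/(1−u).
s = 0.0394 × 51.9 / (1 − 0.0394) = 2.0449 / 0.9606 ≈ 2.13% per month.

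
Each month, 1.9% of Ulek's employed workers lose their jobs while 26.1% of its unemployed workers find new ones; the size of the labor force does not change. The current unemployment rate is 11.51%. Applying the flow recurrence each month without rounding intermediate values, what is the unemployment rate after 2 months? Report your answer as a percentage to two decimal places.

With a fixed labor force, u_{t+1} = u_t + s·(1−u_t) − f·u_t = u_t·(1−s−f) + s.
Here 1−s−f = 0.720 and s = 0.019.
u_1 = 0.115100 × 0.720 + 0.019 = 0.101872.
u_2 = 0.101872 × 0.720 + 0.019 = 0.092348.

Unemployment rate after two months ≈ 9.23%.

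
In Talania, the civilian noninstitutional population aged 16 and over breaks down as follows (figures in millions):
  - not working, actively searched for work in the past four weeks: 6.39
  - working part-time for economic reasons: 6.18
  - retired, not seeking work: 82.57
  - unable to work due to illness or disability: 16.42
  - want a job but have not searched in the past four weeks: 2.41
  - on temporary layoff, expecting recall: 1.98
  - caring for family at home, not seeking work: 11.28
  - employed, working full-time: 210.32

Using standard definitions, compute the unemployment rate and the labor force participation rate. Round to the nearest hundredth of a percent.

Employed = 6.18 + 210.32 = 216.50 million (anyone who worked, including part-time for economic reasons, counts as employed).
Unemployed = 6.39 + 1.98 = 8.37 million (jobless and actively searching, or on temporary layoff).
Labor force = 216.50 + 8.37 = 224.87 million.
Not in labor force = 82.57 + 16.42 + 2.41 + 11.28 = 112.68 million (those not working and not actively searching are outside the labor force — including those who want a job but have given up searching).
Civilian working-age population = 224.87 + 112.68 = 337.55 million.
Unemployment rate = 8.37 / 224.87 = 3.72%.
Labor force participation rate = 224.87 / 337.55 = 66.62%.

Unemployment rate ≈ 3.72%; labor force participation rate ≈ 66.62%.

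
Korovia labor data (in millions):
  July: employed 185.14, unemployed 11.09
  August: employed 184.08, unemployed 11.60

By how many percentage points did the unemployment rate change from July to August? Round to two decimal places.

The unemployment rate changed by +0.28 percentage points.

July: labor force = 185.14 + 11.09 = 196.23; u = 11.09/196.23 = 5.65%.
August: labor force = 184.08 + 11.60 = 195.68; u = 11.60/195.68 = 5.93%.
Change = 5.93% − 5.65% = +0.28 pp.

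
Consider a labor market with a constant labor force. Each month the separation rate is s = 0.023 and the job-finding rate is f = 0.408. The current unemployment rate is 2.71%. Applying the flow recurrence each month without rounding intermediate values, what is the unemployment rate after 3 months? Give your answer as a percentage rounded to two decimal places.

With a fixed labor force, u_{t+1} = u_t + s·(1−u_t) − f·u_t = u_t·(1−s−f) + s.
Here 1−s−f = 0.569 and s = 0.023.
u_1 = 0.027100 × 0.569 + 0.023 = 0.038420.
u_2 = 0.038420 × 0.569 + 0.023 = 0.044861.
u_3 = 0.044861 × 0.569 + 0.023 = 0.048526.

Unemployment rate after three months ≈ 4.85%.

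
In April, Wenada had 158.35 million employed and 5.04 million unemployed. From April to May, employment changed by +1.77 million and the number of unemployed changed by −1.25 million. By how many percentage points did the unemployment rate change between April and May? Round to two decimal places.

The unemployment rate changed by −0.77 percentage points.

April: labor force = 158.35 + 5.04 = 163.39; u = 5.04/163.39 = 3.08%.
May: labor force = 160.12 + 3.79 = 163.91; u = 3.79/163.91 = 2.31%.
Change = 2.31% − 3.08% = −0.77 pp.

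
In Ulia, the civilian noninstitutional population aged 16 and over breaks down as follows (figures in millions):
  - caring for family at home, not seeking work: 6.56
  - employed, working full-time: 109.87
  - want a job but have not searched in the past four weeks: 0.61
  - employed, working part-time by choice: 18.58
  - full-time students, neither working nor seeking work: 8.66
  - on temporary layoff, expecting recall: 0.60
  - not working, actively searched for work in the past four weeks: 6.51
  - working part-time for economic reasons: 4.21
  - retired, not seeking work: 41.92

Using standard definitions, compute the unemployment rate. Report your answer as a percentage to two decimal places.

Employed = 109.87 + 18.58 + 4.21 = 132.66 million (anyone who worked, including part-time for economic reasons, counts as employed).
Unemployed = 0.60 + 6.51 = 7.11 million (jobless and actively searching, or on temporary layoff).
Labor force = 132.66 + 7.11 = 139.77 million.
Unemployment rate = 7.11 / 139.77 = 5.09%.

Unemployment rate ≈ 5.09%.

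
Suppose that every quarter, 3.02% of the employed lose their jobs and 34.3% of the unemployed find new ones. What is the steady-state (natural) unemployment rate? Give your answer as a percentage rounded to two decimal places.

Steady-state unemployment rate ≈ 8.09%.

At steady state the flows balance: s·E = f·U, so U/(E+U) = s/(s+f).
u* = 3.02 / (3.02 + 34.3) = 3.02 / 37.32 = 8.09%.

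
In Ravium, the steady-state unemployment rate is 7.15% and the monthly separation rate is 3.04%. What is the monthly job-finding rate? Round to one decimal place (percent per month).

Job-finding rate ≈ 39.5% per month.

From u* = s/(s+f): f = s·(1−u)/u.
f = 3.04 × (1 − 0.0715) / 0.0715 = 2.8226 / 0.0715 ≈ 39.5% per month.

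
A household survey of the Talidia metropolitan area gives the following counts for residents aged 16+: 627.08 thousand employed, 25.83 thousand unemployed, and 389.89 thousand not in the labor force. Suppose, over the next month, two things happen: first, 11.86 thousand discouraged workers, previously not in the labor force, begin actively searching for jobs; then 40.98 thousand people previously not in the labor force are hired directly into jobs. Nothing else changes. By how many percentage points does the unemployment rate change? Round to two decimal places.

Initially, labor force = 627.08 + 25.83 = 652.91 thousand, so u = 25.83/652.91 = 3.96%.
After the first change, unemployed and labor force both rise by 11.86 → E = 627.08, U = 37.69, labor force = 664.77 thousand.
After the second change, employed and labor force both rise by 40.98; unemployed unchanged → E = 668.06, U = 37.69, labor force = 705.75 thousand.
New unemployment rate = 37.69 / 705.75 = 5.34%.
Change = 5.34% − 3.96% = +1.38 percentage points.

The unemployment rate changes by +1.38 percentage points.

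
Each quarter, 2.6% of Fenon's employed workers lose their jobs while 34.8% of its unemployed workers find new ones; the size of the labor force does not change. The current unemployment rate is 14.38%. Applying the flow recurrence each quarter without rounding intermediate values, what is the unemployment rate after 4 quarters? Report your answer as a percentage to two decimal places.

Unemployment rate after four quarters ≈ 8.09%.

With a fixed labor force, u_{t+1} = u_t + s·(1−u_t) − f·u_t = u_t·(1−s−f) + s.
Here 1−s−f = 0.626 and s = 0.026.
u_1 = 0.143800 × 0.626 + 0.026 = 0.116019.
u_2 = 0.116019 × 0.626 + 0.026 = 0.098628.
u_3 = 0.098628 × 0.626 + 0.026 = 0.087741.
u_4 = 0.087741 × 0.626 + 0.026 = 0.080926.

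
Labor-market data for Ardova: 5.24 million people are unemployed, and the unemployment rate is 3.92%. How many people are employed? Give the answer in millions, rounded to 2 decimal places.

About 128.43 million are employed.

Labor force = U / u = 5.24 / 0.0392 ≈ 133.67 million.
Employed = labor force − unemployed = 133.67 − 5.24 = 128.43 million.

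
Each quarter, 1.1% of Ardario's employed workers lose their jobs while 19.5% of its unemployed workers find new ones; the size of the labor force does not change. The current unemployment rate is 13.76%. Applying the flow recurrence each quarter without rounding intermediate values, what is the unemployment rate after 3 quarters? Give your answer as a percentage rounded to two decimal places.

Unemployment rate after three quarters ≈ 9.55%.

With a fixed labor force, u_{t+1} = u_t + s·(1−u_t) − f·u_t = u_t·(1−s−f) + s.
Here 1−s−f = 0.794 and s = 0.011.
u_1 = 0.137600 × 0.794 + 0.011 = 0.120254.
u_2 = 0.120254 × 0.794 + 0.011 = 0.106482.
u_3 = 0.106482 × 0.794 + 0.011 = 0.095547.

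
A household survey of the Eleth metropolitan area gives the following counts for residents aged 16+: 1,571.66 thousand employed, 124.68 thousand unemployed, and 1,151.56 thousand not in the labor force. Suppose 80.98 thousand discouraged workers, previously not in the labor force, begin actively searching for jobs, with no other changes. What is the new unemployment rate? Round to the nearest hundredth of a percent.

Initially, labor force = 1,571.66 + 124.68 = 1,696.34 thousand, so u = 124.68/1,696.34 = 7.35%.
After the change, unemployed and labor force both rise by 80.98 → E = 1,571.66, U = 205.66, labor force = 1,777.32 thousand.
New unemployment rate = 205.66 / 1,777.32 = 11.57%.

New unemployment rate ≈ 11.57%.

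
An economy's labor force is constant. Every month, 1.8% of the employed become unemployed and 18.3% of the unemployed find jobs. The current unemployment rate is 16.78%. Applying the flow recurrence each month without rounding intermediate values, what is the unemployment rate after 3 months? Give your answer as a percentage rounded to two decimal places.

Unemployment rate after three months ≈ 12.95%.

With a fixed labor force, u_{t+1} = u_t + s·(1−u_t) − f·u_t = u_t·(1−s−f) + s.
Here 1−s−f = 0.799 and s = 0.018.
u_1 = 0.167800 × 0.799 + 0.018 = 0.152072.
u_2 = 0.152072 × 0.799 + 0.018 = 0.139506.
u_3 = 0.139506 × 0.799 + 0.018 = 0.129465.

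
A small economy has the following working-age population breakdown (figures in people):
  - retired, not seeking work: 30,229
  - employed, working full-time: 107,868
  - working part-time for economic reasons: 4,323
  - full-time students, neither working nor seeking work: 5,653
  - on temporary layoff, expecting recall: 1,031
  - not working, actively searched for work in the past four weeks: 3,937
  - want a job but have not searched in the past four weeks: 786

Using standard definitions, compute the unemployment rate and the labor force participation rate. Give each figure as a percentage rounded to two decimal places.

Employed = 107,868 + 4,323 = 112,191 (anyone who worked, including part-time for economic reasons, counts as employed).
Unemployed = 1,031 + 3,937 = 4,968 (jobless and actively searching, or on temporary layoff).
Labor force = 112,191 + 4,968 = 117,159.
Not in labor force = 30,229 + 5,653 + 786 = 36,668 (those not working and not actively searching are outside the labor force — including those who want a job but have given up searching).
Civilian working-age population = 117,159 + 36,668 = 153,827.
Unemployment rate = 4,968 / 117,159 = 4.24%.
Labor force participation rate = 117,159 / 153,827 = 76.16%.

Unemployment rate ≈ 4.24%; labor force participation rate ≈ 76.16%.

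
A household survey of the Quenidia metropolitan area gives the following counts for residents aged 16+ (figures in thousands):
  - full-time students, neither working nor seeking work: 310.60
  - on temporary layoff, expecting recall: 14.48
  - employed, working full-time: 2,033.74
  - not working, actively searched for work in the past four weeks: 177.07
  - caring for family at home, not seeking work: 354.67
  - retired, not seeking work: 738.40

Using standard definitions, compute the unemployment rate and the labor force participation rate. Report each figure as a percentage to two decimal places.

Unemployment rate ≈ 8.61%; labor force participation rate ≈ 61.32%.

Employed = 2,033.74 thousand.
Unemployed = 14.48 + 177.07 = 191.55 thousand (jobless and actively searching, or on temporary layoff).
Labor force = 2,033.74 + 191.55 = 2,225.29 thousand.
Not in labor force = 310.60 + 354.67 + 738.40 = 1,403.67 thousand (those not working and not actively searching are outside the labor force).
Civilian working-age population = 2,225.29 + 1,403.67 = 3,628.96 thousand.
Unemployment rate = 191.55 / 2,225.29 = 8.61%.
Labor force participation rate = 2,225.29 / 3,628.96 = 61.32%.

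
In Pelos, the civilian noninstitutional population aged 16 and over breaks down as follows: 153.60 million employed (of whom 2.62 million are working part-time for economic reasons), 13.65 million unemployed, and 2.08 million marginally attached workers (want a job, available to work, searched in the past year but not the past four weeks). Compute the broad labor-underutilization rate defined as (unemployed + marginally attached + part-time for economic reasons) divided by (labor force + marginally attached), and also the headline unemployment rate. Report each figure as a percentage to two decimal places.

Labor force = 153.60 + 13.65 = 167.25 million.
Numerator = 13.65 + 2.08 + 2.62 = 18.35 million.
Denominator = 167.25 + 2.08 = 169.33 million.
Broad rate = 18.35 / 169.33 = 10.84%.
Headline unemployment rate = 13.65 / 167.25 = 8.16%.

Broad underutilization rate ≈ 10.84%; headline unemployment rate ≈ 8.16%.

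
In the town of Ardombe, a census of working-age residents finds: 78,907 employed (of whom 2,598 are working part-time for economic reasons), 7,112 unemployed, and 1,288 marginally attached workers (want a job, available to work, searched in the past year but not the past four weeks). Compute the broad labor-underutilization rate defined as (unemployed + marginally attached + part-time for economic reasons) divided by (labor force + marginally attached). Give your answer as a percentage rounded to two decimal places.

Broad underutilization rate ≈ 12.60%.

Labor force = 78,907 + 7,112 = 86,019.
Numerator = 7,112 + 1,288 + 2,598 = 10,998.
Denominator = 86,019 + 1,288 = 87,307.
Broad rate = 10,998 / 87,307 = 12.60%.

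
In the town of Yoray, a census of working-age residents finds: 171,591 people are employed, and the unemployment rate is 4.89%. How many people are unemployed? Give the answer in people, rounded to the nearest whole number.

About 8,822 are unemployed.

Let U be the number unemployed. The labor force is E + U, and U/(E+U) = 0.0489.
So U = 0.0489 × 171,591 / (1 − 0.0489) = 8390.80 / 0.9511 ≈ 8,822.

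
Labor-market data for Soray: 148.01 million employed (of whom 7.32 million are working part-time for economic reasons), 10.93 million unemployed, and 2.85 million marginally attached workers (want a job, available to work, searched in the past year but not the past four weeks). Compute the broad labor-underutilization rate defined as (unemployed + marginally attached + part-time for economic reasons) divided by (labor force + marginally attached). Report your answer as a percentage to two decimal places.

Broad underutilization rate ≈ 13.04%.

Labor force = 148.01 + 10.93 = 158.94 million.
Numerator = 10.93 + 2.85 + 7.32 = 21.10 million.
Denominator = 158.94 + 2.85 = 161.79 million.
Broad rate = 21.10 / 161.79 = 13.04%.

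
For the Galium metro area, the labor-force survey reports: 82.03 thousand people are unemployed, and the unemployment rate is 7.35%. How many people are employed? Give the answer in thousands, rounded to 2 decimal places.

Labor force = U / u = 82.03 / 0.0735 ≈ 1,116.05 thousand.
Employed = labor force − unemployed = 1,116.05 − 82.03 = 1,034.02 thousand.

About 1,034.02 thousand are employed.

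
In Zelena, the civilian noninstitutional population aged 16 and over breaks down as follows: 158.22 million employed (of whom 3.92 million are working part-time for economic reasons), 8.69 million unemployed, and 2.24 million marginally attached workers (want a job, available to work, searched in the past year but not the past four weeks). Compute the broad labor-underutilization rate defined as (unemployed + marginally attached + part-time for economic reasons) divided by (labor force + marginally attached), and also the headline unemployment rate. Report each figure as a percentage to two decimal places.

Labor force = 158.22 + 8.69 = 166.91 million.
Numerator = 8.69 + 2.24 + 3.92 = 14.85 million.
Denominator = 166.91 + 2.24 = 169.15 million.
Broad rate = 14.85 / 169.15 = 8.78%.
Headline unemployment rate = 8.69 / 166.91 = 5.21%.

Broad underutilization rate ≈ 8.78%; headline unemployment rate ≈ 5.21%.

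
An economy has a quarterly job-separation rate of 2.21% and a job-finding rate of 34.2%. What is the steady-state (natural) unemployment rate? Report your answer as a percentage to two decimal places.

Steady-state unemployment rate ≈ 6.07%.

At steady state the flows balance: s·E = f·U, so U/(E+U) = s/(s+f).
u* = 2.21 / (2.21 + 34.2) = 2.21 / 36.41 = 6.07%.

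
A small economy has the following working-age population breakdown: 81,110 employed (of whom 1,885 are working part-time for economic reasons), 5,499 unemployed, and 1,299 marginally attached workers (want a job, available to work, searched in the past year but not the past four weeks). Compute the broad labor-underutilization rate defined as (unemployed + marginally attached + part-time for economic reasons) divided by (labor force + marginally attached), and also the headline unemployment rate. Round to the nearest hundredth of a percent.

Broad underutilization rate ≈ 9.88%; headline unemployment rate ≈ 6.35%.

Labor force = 81,110 + 5,499 = 86,609.
Numerator = 5,499 + 1,299 + 1,885 = 8,683.
Denominator = 86,609 + 1,299 = 87,908.
Broad rate = 8,683 / 87,908 = 9.88%.
Headline unemployment rate = 5,499 / 86,609 = 6.35%.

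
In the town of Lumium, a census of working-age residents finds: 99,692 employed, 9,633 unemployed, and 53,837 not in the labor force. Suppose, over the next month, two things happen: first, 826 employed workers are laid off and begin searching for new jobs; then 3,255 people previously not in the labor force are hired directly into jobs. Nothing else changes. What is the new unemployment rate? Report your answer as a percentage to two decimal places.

New unemployment rate ≈ 9.29%.

Initially, labor force = 99,692 + 9,633 = 109,325, so u = 9,633/109,325 = 8.81%.
After the first change, employed falls and unemployed rises by 826; labor force unchanged → E = 98,866, U = 10,459, labor force = 109,325.
After the second change, employed and labor force both rise by 3,255; unemployed unchanged → E = 102,121, U = 10,459, labor force = 112,580.
New unemployment rate = 10,459 / 112,580 = 9.29%.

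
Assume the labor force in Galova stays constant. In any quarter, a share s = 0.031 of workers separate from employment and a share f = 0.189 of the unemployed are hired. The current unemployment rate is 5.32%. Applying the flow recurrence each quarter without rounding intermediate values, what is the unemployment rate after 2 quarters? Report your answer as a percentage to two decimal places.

Unemployment rate after two quarters ≈ 8.75%.

With a fixed labor force, u_{t+1} = u_t + s·(1−u_t) − f·u_t = u_t·(1−s−f) + s.
Here 1−s−f = 0.780 and s = 0.031.
u_1 = 0.053200 × 0.780 + 0.031 = 0.072496.
u_2 = 0.072496 × 0.780 + 0.031 = 0.087547.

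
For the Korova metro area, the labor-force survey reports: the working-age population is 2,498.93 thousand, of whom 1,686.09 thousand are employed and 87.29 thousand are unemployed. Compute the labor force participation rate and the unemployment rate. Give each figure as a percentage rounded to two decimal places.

Labor force participation rate ≈ 70.97%; unemployment rate ≈ 4.92%.

Labor force = employed + unemployed = 1,686.09 + 87.29 = 1,773.38 thousand.
Unemployment rate = 87.29 / 1,773.38 = 4.92%.
Labor force participation rate = 1,773.38 / 2,498.93 = 70.97%.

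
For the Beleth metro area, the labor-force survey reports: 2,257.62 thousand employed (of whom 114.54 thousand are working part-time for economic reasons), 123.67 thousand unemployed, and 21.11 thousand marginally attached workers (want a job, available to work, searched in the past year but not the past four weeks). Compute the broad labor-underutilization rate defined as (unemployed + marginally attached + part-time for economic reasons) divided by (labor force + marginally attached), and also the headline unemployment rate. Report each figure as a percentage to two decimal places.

Broad underutilization rate ≈ 10.79%; headline unemployment rate ≈ 5.19%.

Labor force = 2,257.62 + 123.67 = 2,381.29 thousand.
Numerator = 123.67 + 21.11 + 114.54 = 259.32 thousand.
Denominator = 2,381.29 + 21.11 = 2,402.40 thousand.
Broad rate = 259.32 / 2,402.40 = 10.79%.
Headline unemployment rate = 123.67 / 2,381.29 = 5.19%.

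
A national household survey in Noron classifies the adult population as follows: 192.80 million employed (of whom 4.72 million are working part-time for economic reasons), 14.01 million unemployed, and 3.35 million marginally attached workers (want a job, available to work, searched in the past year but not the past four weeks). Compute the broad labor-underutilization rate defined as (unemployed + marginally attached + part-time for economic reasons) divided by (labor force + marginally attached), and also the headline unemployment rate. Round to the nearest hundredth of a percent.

Broad underutilization rate ≈ 10.51%; headline unemployment rate ≈ 6.77%.

Labor force = 192.80 + 14.01 = 206.81 million.
Numerator = 14.01 + 3.35 + 4.72 = 22.08 million.
Denominator = 206.81 + 3.35 = 210.16 million.
Broad rate = 22.08 / 210.16 = 10.51%.
Headline unemployment rate = 14.01 / 206.81 = 6.77%.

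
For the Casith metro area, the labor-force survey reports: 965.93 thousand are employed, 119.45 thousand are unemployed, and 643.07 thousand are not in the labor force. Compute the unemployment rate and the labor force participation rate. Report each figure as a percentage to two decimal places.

Labor force = employed + unemployed = 965.93 + 119.45 = 1,085.38 thousand.
Working-age population = 1,085.38 + 643.07 = 1,728.45 thousand.
Unemployment rate = 119.45 / 1,085.38 = 11.01%.
Labor force participation rate = 1,085.38 / 1,728.45 = 62.79%.

Unemployment rate ≈ 11.01%; labor force participation rate ≈ 62.79%.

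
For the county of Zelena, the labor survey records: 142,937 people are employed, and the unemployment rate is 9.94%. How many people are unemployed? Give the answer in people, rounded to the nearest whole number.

About 15,776 are unemployed.

Let U be the number unemployed. The labor force is E + U, and U/(E+U) = 0.0994.
So U = 0.0994 × 142,937 / (1 − 0.0994) = 14207.94 / 0.9006 ≈ 15,776.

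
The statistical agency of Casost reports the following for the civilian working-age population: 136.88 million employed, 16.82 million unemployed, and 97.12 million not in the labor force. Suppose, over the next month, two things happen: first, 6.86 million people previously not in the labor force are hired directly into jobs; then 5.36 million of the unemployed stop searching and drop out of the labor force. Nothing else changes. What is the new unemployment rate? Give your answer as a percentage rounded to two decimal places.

New unemployment rate ≈ 7.38%.

Initially, labor force = 136.88 + 16.82 = 153.70 million, so u = 16.82/153.70 = 10.94%.
After the first change, employed and labor force both rise by 6.86; unemployed unchanged → E = 143.74, U = 16.82, labor force = 160.56 million.
After the second change, unemployed and labor force both fall by 5.36 → E = 143.74, U = 11.46, labor force = 155.20 million.
New unemployment rate = 11.46 / 155.20 = 7.38%.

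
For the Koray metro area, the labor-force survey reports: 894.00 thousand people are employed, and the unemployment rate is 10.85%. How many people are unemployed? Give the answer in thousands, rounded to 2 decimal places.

About 108.80 thousand are unemployed.

Let U be the number unemployed. The labor force is E + U, and U/(E+U) = 0.1085.
So U = 0.1085 × 894.00 / (1 − 0.1085) = 96.9990 / 0.8915 ≈ 108.80 thousand.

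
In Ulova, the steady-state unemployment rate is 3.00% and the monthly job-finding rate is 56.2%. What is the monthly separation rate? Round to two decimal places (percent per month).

From u* = s/(s+f): s = u·f/(1−u).
s = 0.0300 × 56.2 / (1 − 0.0300) = 1.6860 / 0.9700 ≈ 1.74% per month.

Separation rate ≈ 1.74% per month.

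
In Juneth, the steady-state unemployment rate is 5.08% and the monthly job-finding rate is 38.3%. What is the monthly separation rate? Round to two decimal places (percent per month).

Separation rate ≈ 2.05% per month.

From u* = s/(s+f): s = u·f/(1−u).
s = 0.0508 × 38.3 / (1 − 0.0508) = 1.9456 / 0.9492 ≈ 2.05% per month.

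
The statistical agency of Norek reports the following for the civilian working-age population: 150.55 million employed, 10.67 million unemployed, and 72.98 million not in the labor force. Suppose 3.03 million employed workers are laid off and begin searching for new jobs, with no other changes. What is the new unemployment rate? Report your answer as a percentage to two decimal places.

New unemployment rate ≈ 8.50%.

Initially, labor force = 150.55 + 10.67 = 161.22 million, so u = 10.67/161.22 = 6.62%.
After the change, employed falls and unemployed rises by 3.03; labor force unchanged → E = 147.52, U = 13.70, labor force = 161.22 million.
New unemployment rate = 13.70 / 161.22 = 8.50%.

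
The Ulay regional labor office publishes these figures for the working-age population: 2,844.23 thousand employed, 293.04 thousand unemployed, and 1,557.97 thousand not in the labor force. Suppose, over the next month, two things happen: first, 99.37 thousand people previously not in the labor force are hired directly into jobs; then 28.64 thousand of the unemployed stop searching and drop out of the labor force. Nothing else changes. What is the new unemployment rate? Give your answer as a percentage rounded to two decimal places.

Initially, labor force = 2,844.23 + 293.04 = 3,137.27 thousand, so u = 293.04/3,137.27 = 9.34%.
After the first change, employed and labor force both rise by 99.37; unemployed unchanged → E = 2,943.60, U = 293.04, labor force = 3,236.64 thousand.
After the second change, unemployed and labor force both fall by 28.64 → E = 2,943.60, U = 264.40, labor force = 3,208.00 thousand.
New unemployment rate = 264.40 / 3,208.00 = 8.24%.

New unemployment rate ≈ 8.24%.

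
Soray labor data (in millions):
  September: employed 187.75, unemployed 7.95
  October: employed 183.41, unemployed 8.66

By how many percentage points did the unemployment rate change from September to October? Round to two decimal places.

September: labor force = 187.75 + 7.95 = 195.70; u = 7.95/195.70 = 4.06%.
October: labor force = 183.41 + 8.66 = 192.07; u = 8.66/192.07 = 4.51%.
Change = 4.51% − 4.06% = +0.45 pp.

The unemployment rate changed by +0.45 percentage points.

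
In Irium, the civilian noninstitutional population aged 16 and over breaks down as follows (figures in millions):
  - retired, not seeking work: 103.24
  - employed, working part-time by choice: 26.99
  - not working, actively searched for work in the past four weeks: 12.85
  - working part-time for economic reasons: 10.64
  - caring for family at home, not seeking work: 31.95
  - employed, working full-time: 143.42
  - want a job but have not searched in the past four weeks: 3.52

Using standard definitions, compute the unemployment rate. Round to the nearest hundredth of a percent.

Unemployment rate ≈ 6.63%.

Employed = 26.99 + 10.64 + 143.42 = 181.05 million (anyone who worked, including part-time for economic reasons, counts as employed).
Unemployed = 12.85 million.
Labor force = 181.05 + 12.85 = 193.90 million.
Unemployment rate = 12.85 / 193.90 = 6.63%.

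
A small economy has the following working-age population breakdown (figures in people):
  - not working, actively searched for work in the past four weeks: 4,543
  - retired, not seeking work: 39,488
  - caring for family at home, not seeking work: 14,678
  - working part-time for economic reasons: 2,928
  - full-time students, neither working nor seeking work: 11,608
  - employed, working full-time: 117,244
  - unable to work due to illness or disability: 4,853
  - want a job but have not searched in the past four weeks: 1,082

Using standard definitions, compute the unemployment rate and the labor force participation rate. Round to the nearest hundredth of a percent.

Unemployment rate ≈ 3.64%; labor force participation rate ≈ 63.49%.

Employed = 2,928 + 117,244 = 120,172 (anyone who worked, including part-time for economic reasons, counts as employed).
Unemployed = 4,543.
Labor force = 120,172 + 4,543 = 124,715.
Not in labor force = 39,488 + 14,678 + 11,608 + 4,853 + 1,082 = 71,709 (those not working and not actively searching are outside the labor force — including those who want a job but have given up searching).
Civilian working-age population = 124,715 + 71,709 = 196,424.
Unemployment rate = 4,543 / 124,715 = 3.64%.
Labor force participation rate = 124,715 / 196,424 = 63.49%.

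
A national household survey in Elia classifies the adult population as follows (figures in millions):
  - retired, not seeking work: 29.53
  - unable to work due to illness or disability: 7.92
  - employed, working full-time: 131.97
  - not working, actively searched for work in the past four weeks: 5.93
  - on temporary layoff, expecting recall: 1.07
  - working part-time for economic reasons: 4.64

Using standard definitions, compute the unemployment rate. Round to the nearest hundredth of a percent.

Employed = 131.97 + 4.64 = 136.61 million (anyone who worked, including part-time for economic reasons, counts as employed).
Unemployed = 5.93 + 1.07 = 7.00 million (jobless and actively searching, or on temporary layoff).
Labor force = 136.61 + 7.00 = 143.61 million.
Unemployment rate = 7.00 / 143.61 = 4.87%.

Unemployment rate ≈ 4.87%.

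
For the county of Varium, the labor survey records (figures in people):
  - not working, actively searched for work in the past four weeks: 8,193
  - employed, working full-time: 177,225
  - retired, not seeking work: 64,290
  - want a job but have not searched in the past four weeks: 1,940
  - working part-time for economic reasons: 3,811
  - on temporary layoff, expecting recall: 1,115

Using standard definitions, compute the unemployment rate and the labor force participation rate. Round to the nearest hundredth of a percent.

Employed = 177,225 + 3,811 = 181,036 (anyone who worked, including part-time for economic reasons, counts as employed).
Unemployed = 8,193 + 1,115 = 9,308 (jobless and actively searching, or on temporary layoff).
Labor force = 181,036 + 9,308 = 190,344.
Not in labor force = 64,290 + 1,940 = 66,230 (those not working and not actively searching are outside the labor force — including those who want a job but have given up searching).
Civilian working-age population = 190,344 + 66,230 = 256,574.
Unemployment rate = 9,308 / 190,344 = 4.89%.
Labor force participation rate = 190,344 / 256,574 = 74.19%.

Unemployment rate ≈ 4.89%; labor force participation rate ≈ 74.19%.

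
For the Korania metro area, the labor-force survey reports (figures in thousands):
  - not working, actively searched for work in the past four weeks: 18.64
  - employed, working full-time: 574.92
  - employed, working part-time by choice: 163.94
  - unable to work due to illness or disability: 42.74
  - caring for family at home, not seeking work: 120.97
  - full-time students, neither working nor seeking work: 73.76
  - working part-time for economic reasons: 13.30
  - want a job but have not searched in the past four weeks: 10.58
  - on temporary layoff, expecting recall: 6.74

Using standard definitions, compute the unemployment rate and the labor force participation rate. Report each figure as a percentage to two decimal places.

Unemployment rate ≈ 3.26%; labor force participation rate ≈ 75.81%.

Employed = 574.92 + 163.94 + 13.30 = 752.16 thousand (anyone who worked, including part-time for economic reasons, counts as employed).
Unemployed = 18.64 + 6.74 = 25.38 thousand (jobless and actively searching, or on temporary layoff).
Labor force = 752.16 + 25.38 = 777.54 thousand.
Not in labor force = 42.74 + 120.97 + 73.76 + 10.58 = 248.05 thousand (those not working and not actively searching are outside the labor force — including those who want a job but have given up searching).
Civilian working-age population = 777.54 + 248.05 = 1,025.59 thousand.
Unemployment rate = 25.38 / 777.54 = 3.26%.
Labor force participation rate = 777.54 / 1,025.59 = 75.81%.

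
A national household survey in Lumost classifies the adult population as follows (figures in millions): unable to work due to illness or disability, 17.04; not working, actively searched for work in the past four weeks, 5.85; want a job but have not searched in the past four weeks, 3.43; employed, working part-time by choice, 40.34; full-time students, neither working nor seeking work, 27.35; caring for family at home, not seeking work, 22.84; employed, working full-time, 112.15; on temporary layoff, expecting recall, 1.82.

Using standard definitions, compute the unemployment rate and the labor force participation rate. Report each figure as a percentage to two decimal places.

Employed = 40.34 + 112.15 = 152.49 million.
Unemployed = 5.85 + 1.82 = 7.67 million (jobless and actively searching, or on temporary layoff).
Labor force = 152.49 + 7.67 = 160.16 million.
Not in labor force = 17.04 + 3.43 + 27.35 + 22.84 = 70.66 million (those not working and not actively searching are outside the labor force — including those who want a job but have given up searching).
Civilian working-age population = 160.16 + 70.66 = 230.82 million.
Unemployment rate = 7.67 / 160.16 = 4.79%.
Labor force participation rate = 160.16 / 230.82 = 69.39%.

Unemployment rate ≈ 4.79%; labor force participation rate ≈ 69.39%.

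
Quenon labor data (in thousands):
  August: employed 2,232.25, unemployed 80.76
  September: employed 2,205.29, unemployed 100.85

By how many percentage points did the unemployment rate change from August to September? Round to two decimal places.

August: labor force = 2,232.25 + 80.76 = 2,313.01; u = 80.76/2,313.01 = 3.49%.
September: labor force = 2,205.29 + 100.85 = 2,306.14; u = 100.85/2,306.14 = 4.37%.
Change = 4.37% − 3.49% = +0.88 pp.

The unemployment rate changed by +0.88 percentage points.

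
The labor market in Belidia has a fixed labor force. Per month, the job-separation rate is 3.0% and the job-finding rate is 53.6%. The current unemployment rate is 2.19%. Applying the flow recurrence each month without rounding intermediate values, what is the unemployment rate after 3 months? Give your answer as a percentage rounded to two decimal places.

Unemployment rate after three months ≈ 5.05%.

With a fixed labor force, u_{t+1} = u_t + s·(1−u_t) − f·u_t = u_t·(1−s−f) + s.
Here 1−s−f = 0.434 and s = 0.030.
u_1 = 0.021900 × 0.434 + 0.030 = 0.039505.
u_2 = 0.039505 × 0.434 + 0.030 = 0.047145.
u_3 = 0.047145 × 0.434 + 0.030 = 0.050461.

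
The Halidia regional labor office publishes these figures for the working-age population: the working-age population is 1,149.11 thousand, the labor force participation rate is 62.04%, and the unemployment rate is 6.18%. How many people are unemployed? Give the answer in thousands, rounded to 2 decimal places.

About 44.06 thousand are unemployed.

Labor force = 0.6204 × 1,149.11 = 712.91 thousand.
Unemployed = 0.0618 × 712.91 ≈ 44.06 thousand.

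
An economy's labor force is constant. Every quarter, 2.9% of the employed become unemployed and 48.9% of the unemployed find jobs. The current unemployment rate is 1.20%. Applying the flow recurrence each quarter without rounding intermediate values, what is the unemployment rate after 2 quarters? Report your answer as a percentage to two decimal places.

Unemployment rate after two quarters ≈ 4.58%.

With a fixed labor force, u_{t+1} = u_t + s·(1−u_t) − f·u_t = u_t·(1−s−f) + s.
Here 1−s−f = 0.482 and s = 0.029.
u_1 = 0.012000 × 0.482 + 0.029 = 0.034784.
u_2 = 0.034784 × 0.482 + 0.029 = 0.045766.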